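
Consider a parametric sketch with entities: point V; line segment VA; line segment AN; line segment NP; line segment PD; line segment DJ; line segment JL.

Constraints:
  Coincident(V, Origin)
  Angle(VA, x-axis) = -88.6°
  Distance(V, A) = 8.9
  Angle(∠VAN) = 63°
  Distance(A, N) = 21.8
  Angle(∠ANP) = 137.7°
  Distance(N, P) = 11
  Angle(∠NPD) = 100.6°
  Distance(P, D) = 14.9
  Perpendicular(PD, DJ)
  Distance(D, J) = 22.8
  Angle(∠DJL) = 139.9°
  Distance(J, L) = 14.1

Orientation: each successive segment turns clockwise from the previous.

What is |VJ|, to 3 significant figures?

1.34

V is at the origin; VA runs at -88.6° with length 8.9, so A = (0.217, -8.90). ∠VAN = 63.0° gives AN at 154° from the x-axis; with |AN| = 21.8, N = (-19.4, 0.522). ∠ANP = 137.7° gives NP at 112° from the x-axis; with |NP| = 11.0, P = (-23.6, 10.7). ∠NPD = 100.6° gives PD at 32.7° from the x-axis; with |PD| = 14.9, D = (-11.0, 18.8). The perpendicularity gives DJ at right angles to PD, so DJ runs at -57.3°; with |DJ| = 22.8, J = (1.28, -0.423). Then |VJ| = |J − V| = 1.34.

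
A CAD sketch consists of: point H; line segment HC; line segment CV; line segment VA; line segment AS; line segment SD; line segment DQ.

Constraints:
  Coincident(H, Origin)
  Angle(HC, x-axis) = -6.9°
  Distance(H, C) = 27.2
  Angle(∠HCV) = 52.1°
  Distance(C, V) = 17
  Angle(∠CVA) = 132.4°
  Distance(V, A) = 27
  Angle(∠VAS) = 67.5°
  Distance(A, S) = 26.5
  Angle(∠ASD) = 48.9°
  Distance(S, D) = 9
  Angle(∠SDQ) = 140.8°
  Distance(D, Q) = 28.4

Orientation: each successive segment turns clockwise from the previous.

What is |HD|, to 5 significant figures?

3.2897

H is at the origin; HC runs at -6.9° with length 27.2, so C = (27.003, -3.2677). ∠HCV = 52.1° gives CV at -134.80° from the x-axis; with |CV| = 17.0, V = (15.024, -15.330). ∠CVA = 132.4° gives VA at 177.60° from the x-axis; with |VA| = 27.0, A = (-11.952, -14.200). ∠VAS = 67.5° gives AS at 65.100° from the x-axis; with |AS| = 26.5, S = (-0.79465, 9.8369). ∠ASD = 48.9° gives SD at -66.000° from the x-axis; with |SD| = 9.0, D = (2.8660, 1.6150). Then |HD| = |D − H| = 3.2897.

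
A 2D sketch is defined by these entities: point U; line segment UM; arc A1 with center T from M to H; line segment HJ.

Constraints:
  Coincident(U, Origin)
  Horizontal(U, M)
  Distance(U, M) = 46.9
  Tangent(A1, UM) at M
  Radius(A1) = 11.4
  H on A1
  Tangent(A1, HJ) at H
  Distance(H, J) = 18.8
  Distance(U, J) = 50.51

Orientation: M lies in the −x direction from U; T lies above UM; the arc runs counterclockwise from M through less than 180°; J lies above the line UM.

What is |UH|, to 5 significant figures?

38.149

Checks: U.y = 0.00, M.y = 0.00 ✓; |TH| = 11.40 ✓; ∠(TH, HJ) = 90.00° ✓; |HJ| = 18.80 ✓; |UJ| = 50.51 ✓.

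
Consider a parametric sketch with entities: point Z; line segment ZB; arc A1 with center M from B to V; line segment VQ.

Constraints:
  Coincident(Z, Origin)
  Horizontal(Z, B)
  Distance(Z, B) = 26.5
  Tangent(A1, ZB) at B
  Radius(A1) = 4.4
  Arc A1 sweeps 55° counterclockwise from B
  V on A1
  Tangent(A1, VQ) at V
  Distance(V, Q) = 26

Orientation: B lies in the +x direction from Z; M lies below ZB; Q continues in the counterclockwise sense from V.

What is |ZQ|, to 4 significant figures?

24.51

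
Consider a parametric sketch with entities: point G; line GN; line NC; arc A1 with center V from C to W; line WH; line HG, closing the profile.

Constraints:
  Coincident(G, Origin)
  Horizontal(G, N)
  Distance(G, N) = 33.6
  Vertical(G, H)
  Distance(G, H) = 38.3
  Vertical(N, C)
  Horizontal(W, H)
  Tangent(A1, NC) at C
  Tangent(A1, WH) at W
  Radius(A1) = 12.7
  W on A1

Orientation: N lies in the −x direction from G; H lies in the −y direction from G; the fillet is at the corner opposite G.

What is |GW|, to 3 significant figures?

43.6

G is at the origin; GN is horizontal with |GN| = 33.6 and N on the −x side, so N = (-33.6, 0.00). GH is vertical with |GH| = 38.3 and H on the −y side, so H = (0.00, -38.3). The virtual corner opposite G is at (-33.6, -38.3). Tangency of A1 to NC means the radius VC is perpendicular to NC and the tangent condition forces VW to be normal to WH, with radius 12.7, so the center V sits 12.7 in from both sides at V = (-20.9, -25.6). That places the tangent points at C = (-33.6, -25.6) on NC and W = (-20.9, -38.3) on WH. Then |GW| = |W − G| = 43.6.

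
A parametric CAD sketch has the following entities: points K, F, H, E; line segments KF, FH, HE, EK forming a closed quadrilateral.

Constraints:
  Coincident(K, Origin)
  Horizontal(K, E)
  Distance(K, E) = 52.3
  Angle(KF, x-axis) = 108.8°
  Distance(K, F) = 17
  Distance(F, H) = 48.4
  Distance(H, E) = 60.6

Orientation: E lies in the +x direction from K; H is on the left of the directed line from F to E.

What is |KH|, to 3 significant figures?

59.3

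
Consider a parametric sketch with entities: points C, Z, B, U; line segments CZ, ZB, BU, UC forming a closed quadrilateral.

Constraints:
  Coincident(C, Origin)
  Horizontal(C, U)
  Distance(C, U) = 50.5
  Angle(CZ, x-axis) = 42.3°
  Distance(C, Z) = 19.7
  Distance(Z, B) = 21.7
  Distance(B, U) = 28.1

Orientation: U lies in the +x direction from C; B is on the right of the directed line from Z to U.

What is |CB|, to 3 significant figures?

24.1

C is at the origin; C and U share the same y with |CU| = 50.5 and U in +x, so U = (50.5, 0). CZ runs at 42.3° with |CZ| = 19.7, so Z = (14.6, 13.3). B is determined by |ZB| = 21.7 and |BU| = 28.1 together: it lies at the intersection of circle(Z, 21.7) and circle(U, 28.1). With |ZU| = 38.3, the foot of the radical line on ZU is 15.0 from Z and the perpendicular offset is √(21.7² − 15.0²) = 15.7. Taking the right-of-ZU solution: B = (23.2, -6.65).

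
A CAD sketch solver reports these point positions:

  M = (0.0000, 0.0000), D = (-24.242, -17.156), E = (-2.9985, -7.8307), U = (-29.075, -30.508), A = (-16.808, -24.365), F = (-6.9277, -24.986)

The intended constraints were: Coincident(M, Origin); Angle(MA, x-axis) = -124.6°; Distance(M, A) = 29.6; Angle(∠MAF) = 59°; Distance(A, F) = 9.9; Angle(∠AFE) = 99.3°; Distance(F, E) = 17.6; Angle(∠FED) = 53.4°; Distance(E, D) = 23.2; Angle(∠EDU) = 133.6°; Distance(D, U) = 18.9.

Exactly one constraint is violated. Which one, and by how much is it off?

Distance(D, U) = 18.9 — off by 4.70.

M = (0.00, 0.00) ✓; MA at -124.6° ✓; |MA| = 29.60 ✓; ∠MAF = 59.00° ✓; |AF| = 9.900 ✓; ∠AFE = 99.30° ✓; |FE| = 17.60 ✓; ∠FED = 53.40° ✓; |ED| = 23.20 ✓; ∠EDU = 133.6° ✓; |DU| = 14.20 ✗.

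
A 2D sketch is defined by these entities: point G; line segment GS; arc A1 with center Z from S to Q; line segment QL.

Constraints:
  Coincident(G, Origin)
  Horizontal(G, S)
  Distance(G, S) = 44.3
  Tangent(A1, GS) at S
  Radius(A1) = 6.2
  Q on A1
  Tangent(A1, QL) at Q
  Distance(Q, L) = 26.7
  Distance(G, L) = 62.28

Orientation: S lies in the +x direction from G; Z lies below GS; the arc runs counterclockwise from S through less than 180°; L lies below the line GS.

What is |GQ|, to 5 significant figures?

40.213

Checks: |ZQ| = 6.200 ✓; ∠(ZQ, QL) = 90.00° ✓; |QL| = 26.70 ✓; |GL| = 62.28 ✓.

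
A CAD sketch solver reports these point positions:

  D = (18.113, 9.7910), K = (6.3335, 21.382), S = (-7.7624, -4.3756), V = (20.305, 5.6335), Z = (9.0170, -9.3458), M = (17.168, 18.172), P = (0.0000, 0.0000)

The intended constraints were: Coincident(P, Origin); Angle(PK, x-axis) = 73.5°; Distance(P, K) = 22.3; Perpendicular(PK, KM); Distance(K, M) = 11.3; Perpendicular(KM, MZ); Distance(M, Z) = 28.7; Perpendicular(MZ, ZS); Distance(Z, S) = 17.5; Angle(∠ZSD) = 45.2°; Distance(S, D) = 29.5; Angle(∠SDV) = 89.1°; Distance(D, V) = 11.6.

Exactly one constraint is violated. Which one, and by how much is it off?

Distance(D, V) = 11.6 — off by 6.90.

P = (0.00, 0.00) ✓; PK at 73.50° ✓; |PK| = 22.30 ✓; ∠(PK, KM) = 90.00° ✓; |KM| = 11.30 ✓; ∠(KM, MZ) = 90.00° ✓; |MZ| = 28.70 ✓; ∠(MZ, ZS) = 90.00° ✓; |ZS| = 17.50 ✓; ∠ZSD = 45.20° ✓; |SD| = 29.50 ✓; ∠SDV = 89.10° ✓; |DV| = 4.700 ✗.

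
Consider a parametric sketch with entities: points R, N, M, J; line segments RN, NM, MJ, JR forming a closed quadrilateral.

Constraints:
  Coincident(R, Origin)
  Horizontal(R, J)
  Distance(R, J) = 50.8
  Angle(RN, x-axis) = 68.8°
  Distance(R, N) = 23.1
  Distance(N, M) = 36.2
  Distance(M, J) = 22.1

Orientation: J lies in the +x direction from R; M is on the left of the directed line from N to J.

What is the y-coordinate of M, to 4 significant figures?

21.20

Checks: |NM| = 36.20 ✓; |MJ| = 22.10 ✓.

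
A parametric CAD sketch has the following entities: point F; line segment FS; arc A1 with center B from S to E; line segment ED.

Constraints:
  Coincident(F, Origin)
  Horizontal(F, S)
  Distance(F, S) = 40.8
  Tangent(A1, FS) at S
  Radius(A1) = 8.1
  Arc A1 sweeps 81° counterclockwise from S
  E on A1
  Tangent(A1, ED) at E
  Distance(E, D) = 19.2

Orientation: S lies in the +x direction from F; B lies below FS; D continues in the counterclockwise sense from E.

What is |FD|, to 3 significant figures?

39.4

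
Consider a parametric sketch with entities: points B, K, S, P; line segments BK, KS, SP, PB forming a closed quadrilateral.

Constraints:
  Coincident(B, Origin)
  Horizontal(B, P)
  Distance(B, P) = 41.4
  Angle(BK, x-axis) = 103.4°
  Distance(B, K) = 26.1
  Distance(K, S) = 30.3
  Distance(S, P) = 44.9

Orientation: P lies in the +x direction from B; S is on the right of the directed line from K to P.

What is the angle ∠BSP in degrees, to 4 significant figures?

49.72°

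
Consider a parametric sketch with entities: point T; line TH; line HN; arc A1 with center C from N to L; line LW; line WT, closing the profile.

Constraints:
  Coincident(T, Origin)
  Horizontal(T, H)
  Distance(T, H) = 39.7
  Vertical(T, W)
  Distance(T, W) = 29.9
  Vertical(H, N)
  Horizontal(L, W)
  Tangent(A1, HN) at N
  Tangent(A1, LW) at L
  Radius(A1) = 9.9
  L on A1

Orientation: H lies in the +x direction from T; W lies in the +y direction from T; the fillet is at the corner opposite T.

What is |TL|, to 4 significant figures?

42.21

T is at the origin; T and H share the same y with |TH| = 39.7 and H on the +x side, so H = (39.70, 0.000). TW is vertical with |TW| = 29.9 and W on the +y side, so W = (0.000, 29.90). The virtual corner opposite T is at (39.70, 29.90). A1 meets HN tangentially, so CN is at right angles to HN and the tangent condition forces CL to be normal to LW, with radius 9.9, so the center C sits 9.9 in from both sides at C = (29.80, 20.00). That places the tangent points at N = (39.70, 20.00) on HN and L = (29.80, 29.90) on LW. Then |TL| = |L − T| = 42.21.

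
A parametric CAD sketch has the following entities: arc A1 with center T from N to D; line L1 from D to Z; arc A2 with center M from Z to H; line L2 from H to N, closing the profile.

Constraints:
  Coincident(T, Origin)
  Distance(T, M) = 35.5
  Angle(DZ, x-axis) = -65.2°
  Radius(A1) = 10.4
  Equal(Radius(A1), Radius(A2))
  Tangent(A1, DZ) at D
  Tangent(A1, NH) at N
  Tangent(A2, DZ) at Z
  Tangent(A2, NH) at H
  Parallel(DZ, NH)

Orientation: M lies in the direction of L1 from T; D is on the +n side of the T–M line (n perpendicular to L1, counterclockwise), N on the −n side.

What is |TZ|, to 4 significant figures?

36.99

The slot axis is L1's direction at -65.2°, so u = (cos -65.2°, sin -65.2°) = (0.4195, -0.9078) and n = (−sin -65.2°, cos -65.2°) = (0.9078, 0.4195). T is at the origin and M lies 35.5 along u from T, so M = 35.5·u = (14.89, -32.23). Tangency of A1 to both parallel lines with radius 10.4 puts D and N at T ± 10.4·n: D = (9.441, 4.362), N = (-9.441, -4.362). Equal radii place Z and H the same way about M: Z = M + 10.4·n = (24.33, -27.86), H = M − 10.4·n = (5.450, -36.59). Then |TZ| = |Z − T| = 36.99.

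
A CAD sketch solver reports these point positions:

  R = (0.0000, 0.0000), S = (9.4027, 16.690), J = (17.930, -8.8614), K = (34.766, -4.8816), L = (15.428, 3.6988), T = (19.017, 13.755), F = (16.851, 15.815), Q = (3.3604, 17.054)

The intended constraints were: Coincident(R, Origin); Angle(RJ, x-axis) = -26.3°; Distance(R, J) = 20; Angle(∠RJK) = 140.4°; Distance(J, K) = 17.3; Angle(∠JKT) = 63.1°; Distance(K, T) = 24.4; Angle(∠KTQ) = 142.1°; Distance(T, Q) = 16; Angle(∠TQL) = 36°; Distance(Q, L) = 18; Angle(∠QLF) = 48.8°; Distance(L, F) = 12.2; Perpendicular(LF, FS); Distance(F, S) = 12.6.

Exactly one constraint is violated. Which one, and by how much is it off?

Distance(F, S) = 12.6 — off by 5.10.

R = (0.00, 0.00) ✓; RJ at -26.30° ✓; |RJ| = 20.00 ✓; ∠RJK = 140.4° ✓; |JK| = 17.30 ✓; ∠JKT = 63.10° ✓; |KT| = 24.40 ✓; ∠KTQ = 142.1° ✓; |TQ| = 16.00 ✓; ∠TQL = 36.00° ✓; |QL| = 18.00 ✓; ∠QLF = 48.80° ✓; |LF| = 12.20 ✓; ∠(LF, FS) = 90.00° ✓; |FS| = 7.500 ✗.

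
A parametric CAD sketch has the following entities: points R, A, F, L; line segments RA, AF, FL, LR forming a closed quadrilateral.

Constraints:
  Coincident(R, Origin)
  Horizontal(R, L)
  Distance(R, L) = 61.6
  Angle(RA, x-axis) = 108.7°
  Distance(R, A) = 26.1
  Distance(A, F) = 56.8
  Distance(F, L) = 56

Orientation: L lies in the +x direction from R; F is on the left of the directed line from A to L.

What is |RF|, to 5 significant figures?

66.592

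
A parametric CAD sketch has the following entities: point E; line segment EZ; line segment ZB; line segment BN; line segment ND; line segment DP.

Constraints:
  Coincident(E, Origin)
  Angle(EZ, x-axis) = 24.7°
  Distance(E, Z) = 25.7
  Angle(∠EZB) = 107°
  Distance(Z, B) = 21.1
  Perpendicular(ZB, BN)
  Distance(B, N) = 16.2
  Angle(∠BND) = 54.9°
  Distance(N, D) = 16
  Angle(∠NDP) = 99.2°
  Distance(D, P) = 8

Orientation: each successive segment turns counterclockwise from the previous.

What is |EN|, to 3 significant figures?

29.8

E is at the origin; EZ runs at 24.7° with length 25.7, so Z = (23.3, 10.7). ∠EZB = 107.0° gives ZB at 97.7° from the x-axis; with |ZB| = 21.1, B = (20.5, 31.6). ZB is perpendicular to BN, so BN runs at -172°; with |BN| = 16.2, N = (4.47, 29.5). Then |EN| = |N − E| = 29.8.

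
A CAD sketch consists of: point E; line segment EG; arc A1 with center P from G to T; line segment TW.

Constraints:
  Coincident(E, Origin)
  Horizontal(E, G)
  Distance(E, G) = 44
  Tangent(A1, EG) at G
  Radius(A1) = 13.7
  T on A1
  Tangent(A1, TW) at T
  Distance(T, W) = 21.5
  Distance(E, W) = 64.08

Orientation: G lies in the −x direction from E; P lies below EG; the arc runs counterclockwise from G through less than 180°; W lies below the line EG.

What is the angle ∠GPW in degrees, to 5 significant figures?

162.74°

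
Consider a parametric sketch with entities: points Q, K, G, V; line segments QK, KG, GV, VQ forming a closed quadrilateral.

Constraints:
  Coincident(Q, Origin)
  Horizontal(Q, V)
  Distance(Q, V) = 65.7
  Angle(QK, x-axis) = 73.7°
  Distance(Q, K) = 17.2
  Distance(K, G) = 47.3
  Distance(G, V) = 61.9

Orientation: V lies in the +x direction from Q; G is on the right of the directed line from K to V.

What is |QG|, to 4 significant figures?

32.47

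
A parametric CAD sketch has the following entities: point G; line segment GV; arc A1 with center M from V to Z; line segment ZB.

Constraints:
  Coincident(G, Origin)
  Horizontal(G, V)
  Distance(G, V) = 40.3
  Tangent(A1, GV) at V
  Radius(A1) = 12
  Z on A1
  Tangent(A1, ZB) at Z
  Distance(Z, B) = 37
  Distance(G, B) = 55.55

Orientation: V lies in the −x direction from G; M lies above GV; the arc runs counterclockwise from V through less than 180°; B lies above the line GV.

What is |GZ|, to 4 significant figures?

30.58

G is at the origin; G and V share the same y with |GV| = 40.3 and V on the −x side, so V = (-40.30, 0.000). The tangent condition forces MV to be normal to GV, so M = V + (0, 12) = (-40.30, 12.00). Since MZ ⟂ ZB (tangency), |MB| = √(12.0² + 37.0²) = 38.90 regardless of where Z sits on A1. So B lies on both circle(G, 55.55) and circle(M, 38.90); the above-GV intersection is B = (-26.99, 48.55). Z is the foot of the tangent from B: Z = (-28.31, 11.57).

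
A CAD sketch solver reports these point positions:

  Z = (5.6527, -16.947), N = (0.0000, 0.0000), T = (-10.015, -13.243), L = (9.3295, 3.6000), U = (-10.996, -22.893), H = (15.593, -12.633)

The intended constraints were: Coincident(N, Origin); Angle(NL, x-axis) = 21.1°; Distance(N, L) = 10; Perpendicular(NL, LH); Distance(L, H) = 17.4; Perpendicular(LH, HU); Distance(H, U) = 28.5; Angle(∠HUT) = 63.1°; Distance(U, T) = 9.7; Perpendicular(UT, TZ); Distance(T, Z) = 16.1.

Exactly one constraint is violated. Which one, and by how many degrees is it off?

Perpendicular(UT, TZ) — off by 7.50°.

N = (0.00, 0.00) ✓; NL at 21.10° ✓; |NL| = 10.00 ✓; ∠(NL, LH) = 90.00° ✓; |LH| = 17.40 ✓; ∠(LH, HU) = 90.00° ✓; |HU| = 28.50 ✓; ∠HUT = 63.10° ✓; |UT| = 9.700 ✓; ∠(UT, TZ) = 97.50° ✗; |TZ| = 16.10 ✓.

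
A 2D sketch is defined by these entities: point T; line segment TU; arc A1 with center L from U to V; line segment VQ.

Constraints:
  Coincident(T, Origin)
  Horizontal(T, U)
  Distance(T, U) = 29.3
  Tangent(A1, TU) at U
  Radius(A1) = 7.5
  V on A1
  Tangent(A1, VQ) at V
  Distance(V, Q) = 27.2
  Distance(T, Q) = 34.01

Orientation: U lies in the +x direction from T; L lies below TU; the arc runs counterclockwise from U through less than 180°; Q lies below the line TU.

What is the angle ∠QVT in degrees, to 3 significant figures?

85.3°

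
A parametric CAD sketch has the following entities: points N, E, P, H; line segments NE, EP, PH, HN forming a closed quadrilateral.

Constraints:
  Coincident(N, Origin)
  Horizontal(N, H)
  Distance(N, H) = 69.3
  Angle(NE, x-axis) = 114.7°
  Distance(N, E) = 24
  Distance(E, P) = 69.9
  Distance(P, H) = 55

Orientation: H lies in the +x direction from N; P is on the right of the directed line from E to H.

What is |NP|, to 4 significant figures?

46.30

N is at the origin; NH is horizontal with |NH| = 69.3 and H in +x, so H = (69.3, 0). NE runs at 114.7° with |NE| = 24.0, so E = (-10.03, 21.80). P is determined by |EP| = 69.9 and |PH| = 55.0 together: it lies at the intersection of circle(E, 69.9) and circle(H, 55.0). With |EH| = 82.27, the foot of the radical line on EH is 52.45 from E and the perpendicular offset is √(69.9² − 52.45²) = 46.21. Taking the right-of-EH solution: P = (28.29, -36.65).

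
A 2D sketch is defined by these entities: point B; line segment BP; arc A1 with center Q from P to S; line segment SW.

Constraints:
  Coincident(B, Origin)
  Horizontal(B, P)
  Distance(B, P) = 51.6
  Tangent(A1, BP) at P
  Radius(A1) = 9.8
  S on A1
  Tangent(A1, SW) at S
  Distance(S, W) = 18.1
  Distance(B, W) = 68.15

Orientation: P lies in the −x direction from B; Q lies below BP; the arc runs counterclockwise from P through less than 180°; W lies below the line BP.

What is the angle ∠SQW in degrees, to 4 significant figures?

61.57°

Checks: |QS| = 9.800 ✓; ∠(QS, SW) = 90.00° ✓; |SW| = 18.10 ✓; |BW| = 68.15 ✓.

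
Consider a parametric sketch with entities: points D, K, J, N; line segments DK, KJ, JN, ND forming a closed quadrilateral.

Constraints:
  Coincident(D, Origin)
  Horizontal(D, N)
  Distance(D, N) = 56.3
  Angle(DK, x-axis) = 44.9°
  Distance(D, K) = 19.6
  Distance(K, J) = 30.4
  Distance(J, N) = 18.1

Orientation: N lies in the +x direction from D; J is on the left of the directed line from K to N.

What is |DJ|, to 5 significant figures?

46.304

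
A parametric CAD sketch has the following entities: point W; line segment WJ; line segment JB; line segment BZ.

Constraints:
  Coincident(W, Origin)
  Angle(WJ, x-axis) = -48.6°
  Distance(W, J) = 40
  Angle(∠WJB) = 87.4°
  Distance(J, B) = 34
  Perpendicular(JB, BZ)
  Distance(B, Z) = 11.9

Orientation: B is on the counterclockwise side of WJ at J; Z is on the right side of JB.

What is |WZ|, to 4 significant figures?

61.03

W is at the origin; WJ runs at -48.6° with length 40.0, so J = 40.0·(cos -48.6°, sin -48.6°) = (26.45, -30.00). ∠WJB = 87.4°, so JB runs at -48.6° + (180° − 87.4°) = 44.00° from the x-axis; with |JB| = 34.0, B = J + 34.0·(cos 44.00°, sin 44.00°) = (50.91, -6.386). JB is perpendicular to BZ; with |BZ| = 11.9 on the right of JB, Z = B + 11.9·(0.6947, -0.7193) = (59.18, -14.95). Then |WZ| = |Z − W| = 61.03.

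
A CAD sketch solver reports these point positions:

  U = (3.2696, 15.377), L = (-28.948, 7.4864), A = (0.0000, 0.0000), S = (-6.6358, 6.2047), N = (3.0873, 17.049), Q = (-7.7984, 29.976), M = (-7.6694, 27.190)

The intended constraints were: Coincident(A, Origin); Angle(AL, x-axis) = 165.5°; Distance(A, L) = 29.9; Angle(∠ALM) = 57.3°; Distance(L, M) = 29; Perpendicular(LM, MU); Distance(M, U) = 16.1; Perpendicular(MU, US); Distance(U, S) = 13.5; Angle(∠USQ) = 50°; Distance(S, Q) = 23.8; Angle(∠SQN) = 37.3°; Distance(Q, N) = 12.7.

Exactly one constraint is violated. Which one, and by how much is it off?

Distance(Q, N) = 12.7 — off by 4.20.

A = (0.00, 0.00) ✓; AL at 165.5° ✓; |AL| = 29.90 ✓; ∠ALM = 57.30° ✓; |LM| = 29.00 ✓; ∠(LM, MU) = 90.00° ✓; |MU| = 16.10 ✓; ∠(MU, US) = 90.00° ✓; |US| = 13.50 ✓; ∠USQ = 50.00° ✓; |SQ| = 23.80 ✓; ∠SQN = 37.30° ✓; |QN| = 16.90 ✗.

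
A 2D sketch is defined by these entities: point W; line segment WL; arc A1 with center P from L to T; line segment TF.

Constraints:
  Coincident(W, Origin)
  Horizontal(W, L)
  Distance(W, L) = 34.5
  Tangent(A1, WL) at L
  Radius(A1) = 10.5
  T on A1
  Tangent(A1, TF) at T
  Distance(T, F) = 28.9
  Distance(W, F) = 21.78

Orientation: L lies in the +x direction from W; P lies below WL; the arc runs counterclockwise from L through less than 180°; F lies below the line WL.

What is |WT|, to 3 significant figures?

27.9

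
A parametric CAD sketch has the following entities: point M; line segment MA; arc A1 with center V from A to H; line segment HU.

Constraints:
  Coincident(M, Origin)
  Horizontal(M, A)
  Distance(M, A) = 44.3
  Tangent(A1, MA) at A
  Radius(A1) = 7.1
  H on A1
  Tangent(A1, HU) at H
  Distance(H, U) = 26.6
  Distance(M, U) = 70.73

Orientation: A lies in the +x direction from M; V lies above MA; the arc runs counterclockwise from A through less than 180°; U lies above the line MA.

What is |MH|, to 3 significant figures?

49.8

Checks: M.y = 0.00, A.y = 0.00 ✓; |VH| = 7.100 ✓; ∠(VH, HU) = 90.00° ✓; |HU| = 26.60 ✓; |MU| = 70.73 ✓.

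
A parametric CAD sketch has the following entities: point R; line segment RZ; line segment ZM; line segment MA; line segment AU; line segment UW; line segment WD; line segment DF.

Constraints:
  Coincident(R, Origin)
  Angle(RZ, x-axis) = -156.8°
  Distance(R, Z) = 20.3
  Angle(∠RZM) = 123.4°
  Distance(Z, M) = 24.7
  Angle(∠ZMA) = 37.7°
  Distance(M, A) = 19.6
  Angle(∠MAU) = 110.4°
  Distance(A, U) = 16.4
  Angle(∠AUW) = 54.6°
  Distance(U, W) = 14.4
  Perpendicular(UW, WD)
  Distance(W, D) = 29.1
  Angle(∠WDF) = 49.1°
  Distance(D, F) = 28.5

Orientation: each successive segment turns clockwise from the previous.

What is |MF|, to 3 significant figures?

35.6

UW is perpendicular to WD, so WD runs at 79.3°; with |WD| = 29.1, D = (-21.6, 23.4). ∠WDF = 49.1° gives DF at -51.6° from the x-axis; with |DF| = 28.5, F = (-3.93, 1.10). Then |MF| = |F − M| = 35.6.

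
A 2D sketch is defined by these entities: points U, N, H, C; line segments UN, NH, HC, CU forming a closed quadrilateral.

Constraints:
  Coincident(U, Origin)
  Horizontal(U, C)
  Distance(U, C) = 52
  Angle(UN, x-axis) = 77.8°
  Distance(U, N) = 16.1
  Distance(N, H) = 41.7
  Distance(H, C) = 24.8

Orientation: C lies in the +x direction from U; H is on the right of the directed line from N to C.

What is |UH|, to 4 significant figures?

35.17

Checks: U.y = 0.00, C.y = 0.00 ✓; |NH| = 41.70 ✓; |HC| = 24.80 ✓.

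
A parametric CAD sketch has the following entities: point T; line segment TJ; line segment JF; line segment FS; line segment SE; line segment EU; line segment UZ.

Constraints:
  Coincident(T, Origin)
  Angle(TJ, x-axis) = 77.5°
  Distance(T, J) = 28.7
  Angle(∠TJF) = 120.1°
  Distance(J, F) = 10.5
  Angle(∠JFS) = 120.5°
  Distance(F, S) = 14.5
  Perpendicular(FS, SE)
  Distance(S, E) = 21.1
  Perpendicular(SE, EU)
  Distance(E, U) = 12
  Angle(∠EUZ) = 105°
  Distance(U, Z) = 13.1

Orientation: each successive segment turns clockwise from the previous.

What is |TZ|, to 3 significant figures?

27.4

T is at the origin; TJ runs at 77.5° with length 28.7, so J = (6.21, 28.0). ∠TJF = 120.1° gives JF at 17.6° from the x-axis; with |JF| = 10.5, F = (16.2, 31.2). ∠JFS = 120.5° gives FS at -41.9° from the x-axis; with |FS| = 14.5, S = (27.0, 21.5). FS ⟂ SE, so SE runs at -132°; with |SE| = 21.1, E = (12.9, 5.81). The perpendicularity gives EU at right angles to SE, so EU runs at 138°; with |EU| = 12.0, U = (3.99, 13.8). ∠EUZ = 105.0° gives UZ at 63.1° from the x-axis; with |UZ| = 13.1, Z = (9.92, 25.5). Then |TZ| = |Z − T| = 27.4.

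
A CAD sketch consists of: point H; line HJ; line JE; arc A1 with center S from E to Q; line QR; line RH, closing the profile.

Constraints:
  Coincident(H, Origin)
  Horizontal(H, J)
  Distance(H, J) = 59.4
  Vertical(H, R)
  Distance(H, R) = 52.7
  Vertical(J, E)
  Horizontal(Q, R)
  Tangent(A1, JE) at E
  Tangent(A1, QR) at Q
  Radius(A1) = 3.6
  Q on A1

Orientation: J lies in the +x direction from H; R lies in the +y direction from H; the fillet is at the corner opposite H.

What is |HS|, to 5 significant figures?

74.327

H is at the origin; H and J share the same y with |HJ| = 59.4 and J on the +x side, so J = (59.400, 0.0000). H and R share the same x with |HR| = 52.7 and R on the +y side, so R = (0.0000, 52.700). The virtual corner opposite H is at (59.400, 52.700). The tangent condition forces SE to be normal to JE and the tangent condition forces SQ to be normal to QR, with radius 3.6, so the center S sits 3.6 in from both sides at S = (55.800, 49.100). Then |HS| = |S − H| = 74.327.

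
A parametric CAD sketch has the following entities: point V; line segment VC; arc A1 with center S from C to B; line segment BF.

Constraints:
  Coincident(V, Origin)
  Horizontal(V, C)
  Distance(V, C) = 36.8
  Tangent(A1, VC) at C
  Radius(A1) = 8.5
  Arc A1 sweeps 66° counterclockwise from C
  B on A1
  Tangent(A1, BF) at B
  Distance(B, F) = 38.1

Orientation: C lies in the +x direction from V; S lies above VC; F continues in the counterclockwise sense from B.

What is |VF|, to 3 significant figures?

72.1

On A1, C sits at bearing -90° from S; a 66° counterclockwise sweep puts B at bearing -24°, so B = S + 8.5·(cos -24°, sin -24°) = (44.6, 5.04). The tangent condition forces SB to be normal to BF, so BF runs along (−sin -24°, cos -24°); with |BF| = 38.1, F = (60.1, 39.8). Then |VF| = |F − V| = 72.1.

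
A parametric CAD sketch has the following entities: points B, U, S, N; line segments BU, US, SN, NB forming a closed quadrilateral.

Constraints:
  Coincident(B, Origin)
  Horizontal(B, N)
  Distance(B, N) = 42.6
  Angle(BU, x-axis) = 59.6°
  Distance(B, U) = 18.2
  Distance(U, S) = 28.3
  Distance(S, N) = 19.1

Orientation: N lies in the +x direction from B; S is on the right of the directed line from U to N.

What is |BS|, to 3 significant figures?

26.3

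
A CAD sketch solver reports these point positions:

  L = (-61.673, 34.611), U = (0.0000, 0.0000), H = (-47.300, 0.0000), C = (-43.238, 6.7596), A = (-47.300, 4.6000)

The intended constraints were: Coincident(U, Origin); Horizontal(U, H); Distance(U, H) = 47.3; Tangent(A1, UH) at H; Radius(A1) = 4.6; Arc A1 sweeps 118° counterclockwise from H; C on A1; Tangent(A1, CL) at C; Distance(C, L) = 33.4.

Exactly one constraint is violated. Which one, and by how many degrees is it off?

Tangent(A1, CL) at C — off by 5.50°.

U = (0.00, 0.00) ✓; U.y = 0.00, H.y = 0.00 ✓; |UH| = 47.30 ✓; ∠(AH, HU) = 90.00° ✓; |AH| = 4.600 ✓; bearing(A→C) − bearing(A→H) = 118.0° ✓; |AC| = 4.600 ✓; ∠(AC, CL) = 84.50° ✗; |CL| = 33.40 ✓.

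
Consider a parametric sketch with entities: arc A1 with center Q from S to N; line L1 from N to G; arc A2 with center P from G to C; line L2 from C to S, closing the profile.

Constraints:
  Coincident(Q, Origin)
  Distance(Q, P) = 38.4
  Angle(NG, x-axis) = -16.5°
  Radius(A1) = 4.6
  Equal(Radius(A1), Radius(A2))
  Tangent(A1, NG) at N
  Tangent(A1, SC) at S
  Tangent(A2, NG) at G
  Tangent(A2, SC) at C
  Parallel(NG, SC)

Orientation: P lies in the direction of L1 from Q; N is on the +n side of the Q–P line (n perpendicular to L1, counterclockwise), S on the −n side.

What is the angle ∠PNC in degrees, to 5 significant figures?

6.6422°

Tangency of A1 to both parallel lines with radius 4.6 puts N and S at Q ± 4.6·n: N = (1.3065, 4.4106), S = (-1.3065, -4.4106). Equal radii place G and C the same way about P: G = P + 4.6·n = (38.125, -6.4956), C = P − 4.6·n = (35.512, -15.317). Then cos ∠PNC = NP·NC / (|NP||NC|), giving 6.6422°.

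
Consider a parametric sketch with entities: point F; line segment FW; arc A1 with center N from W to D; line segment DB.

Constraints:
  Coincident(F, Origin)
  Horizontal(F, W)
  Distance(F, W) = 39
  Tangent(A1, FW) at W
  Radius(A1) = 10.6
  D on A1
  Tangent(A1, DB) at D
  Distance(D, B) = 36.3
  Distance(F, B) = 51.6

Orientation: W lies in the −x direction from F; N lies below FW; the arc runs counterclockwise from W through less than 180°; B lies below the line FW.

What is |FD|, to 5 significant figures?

50.295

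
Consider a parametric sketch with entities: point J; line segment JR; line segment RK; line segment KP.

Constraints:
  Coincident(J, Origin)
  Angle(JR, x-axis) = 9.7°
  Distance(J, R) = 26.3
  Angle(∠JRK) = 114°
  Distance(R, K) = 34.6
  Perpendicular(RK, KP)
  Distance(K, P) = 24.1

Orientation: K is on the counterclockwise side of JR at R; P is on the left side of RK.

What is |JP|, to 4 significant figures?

45.30

J is at the origin; JR runs at 9.7° with length 26.3, so R = 26.3·(cos 9.7°, sin 9.7°) = (25.92, 4.431). ∠JRK = 114.0°, so RK runs at 9.7° + (180° − 114.0°) = 75.70° from the x-axis; with |RK| = 34.6, K = R + 34.6·(cos 75.70°, sin 75.70°) = (34.47, 37.96). RK ⟂ KP; with |KP| = 24.1 on the left of RK, P = K + 24.1·(-0.9690, 0.2470) = (11.12, 43.91). Then |JP| = |P − J| = 45.30.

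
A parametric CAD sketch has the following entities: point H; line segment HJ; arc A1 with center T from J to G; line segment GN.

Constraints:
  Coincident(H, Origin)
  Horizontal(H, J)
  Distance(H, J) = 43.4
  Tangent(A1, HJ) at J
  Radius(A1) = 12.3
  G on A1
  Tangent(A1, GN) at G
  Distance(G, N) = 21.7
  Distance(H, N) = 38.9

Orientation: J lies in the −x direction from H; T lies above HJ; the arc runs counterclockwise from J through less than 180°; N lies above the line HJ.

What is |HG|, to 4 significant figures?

32.81

H is at the origin; H and J share the same y with |HJ| = 43.4 and J on the −x side, so J = (-43.40, 0.000). Since A1 is tangent to HJ there, TJ ⟂ HJ, so T = J + (0, 12.3) = (-43.40, 12.30). Since TG ⟂ GN (tangency), |TN| = √(12.3² + 21.7²) = 24.94 regardless of where G sits on A1. So N lies on both circle(H, 38.9) and circle(T, 24.94); the above-HJ intersection is N = (-25.34, 29.51). G is the foot of the tangent from N: G = (-31.63, 8.739).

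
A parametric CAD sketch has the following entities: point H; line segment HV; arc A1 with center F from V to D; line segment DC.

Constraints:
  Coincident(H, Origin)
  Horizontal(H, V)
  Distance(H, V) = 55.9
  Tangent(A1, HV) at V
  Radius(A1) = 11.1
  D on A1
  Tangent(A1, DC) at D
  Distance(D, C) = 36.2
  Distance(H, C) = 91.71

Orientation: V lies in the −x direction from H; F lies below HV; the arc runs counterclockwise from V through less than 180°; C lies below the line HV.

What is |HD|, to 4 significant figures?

65.58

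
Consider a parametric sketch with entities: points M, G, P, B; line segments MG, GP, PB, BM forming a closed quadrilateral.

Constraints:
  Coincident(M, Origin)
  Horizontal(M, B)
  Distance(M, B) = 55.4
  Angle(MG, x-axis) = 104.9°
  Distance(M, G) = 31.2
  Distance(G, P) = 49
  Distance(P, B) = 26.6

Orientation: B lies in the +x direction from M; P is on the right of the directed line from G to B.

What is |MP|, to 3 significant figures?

29.0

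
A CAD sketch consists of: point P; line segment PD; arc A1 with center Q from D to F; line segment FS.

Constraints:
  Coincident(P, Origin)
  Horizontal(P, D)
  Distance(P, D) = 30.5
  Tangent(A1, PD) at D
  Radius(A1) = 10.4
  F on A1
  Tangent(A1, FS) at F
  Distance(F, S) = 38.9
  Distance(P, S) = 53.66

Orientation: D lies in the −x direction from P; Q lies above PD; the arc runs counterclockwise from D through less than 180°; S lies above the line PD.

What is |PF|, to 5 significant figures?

22.716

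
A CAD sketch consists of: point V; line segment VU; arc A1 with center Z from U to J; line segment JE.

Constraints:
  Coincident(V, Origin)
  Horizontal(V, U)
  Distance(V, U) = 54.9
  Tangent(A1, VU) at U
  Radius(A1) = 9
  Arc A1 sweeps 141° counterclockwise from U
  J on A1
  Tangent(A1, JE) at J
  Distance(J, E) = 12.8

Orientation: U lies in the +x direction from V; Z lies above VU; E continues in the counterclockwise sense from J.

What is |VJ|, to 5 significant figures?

62.640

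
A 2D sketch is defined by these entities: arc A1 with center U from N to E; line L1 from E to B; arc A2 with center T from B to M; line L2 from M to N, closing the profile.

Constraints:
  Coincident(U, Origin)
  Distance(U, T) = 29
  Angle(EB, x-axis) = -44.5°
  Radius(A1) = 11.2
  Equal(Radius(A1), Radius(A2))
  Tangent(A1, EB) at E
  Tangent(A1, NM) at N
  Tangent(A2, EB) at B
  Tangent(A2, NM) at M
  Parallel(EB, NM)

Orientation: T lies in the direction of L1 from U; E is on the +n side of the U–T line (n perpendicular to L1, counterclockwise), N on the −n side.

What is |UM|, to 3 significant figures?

31.1

Tangency of A1 to both parallel lines with radius 11.2 puts E and N at U ± 11.2·n: E = (7.85, 7.99), N = (-7.85, -7.99). Equal radii place B and M the same way about T: B = T + 11.2·n = (28.5, -12.3), M = T − 11.2·n = (12.8, -28.3). Then |UM| = |M − U| = 31.1.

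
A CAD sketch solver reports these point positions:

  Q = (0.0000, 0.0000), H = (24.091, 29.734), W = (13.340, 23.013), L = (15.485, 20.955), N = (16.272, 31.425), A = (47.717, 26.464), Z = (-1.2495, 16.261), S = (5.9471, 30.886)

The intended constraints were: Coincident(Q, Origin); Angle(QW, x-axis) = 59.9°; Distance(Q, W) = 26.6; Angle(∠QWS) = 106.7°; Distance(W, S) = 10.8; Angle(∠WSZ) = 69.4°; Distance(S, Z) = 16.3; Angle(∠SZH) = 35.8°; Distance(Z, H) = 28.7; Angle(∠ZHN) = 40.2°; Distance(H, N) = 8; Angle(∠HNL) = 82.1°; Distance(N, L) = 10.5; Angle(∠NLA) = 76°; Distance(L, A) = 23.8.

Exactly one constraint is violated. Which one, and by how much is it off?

Distance(L, A) = 23.8 — off by 8.90.

Q = (0.00, 0.00) ✓; QW at 59.90° ✓; |QW| = 26.60 ✓; ∠QWS = 106.7° ✓; |WS| = 10.80 ✓; ∠WSZ = 69.40° ✓; |SZ| = 16.30 ✓; ∠SZH = 35.80° ✓; |ZH| = 28.70 ✓; ∠ZHN = 40.20° ✓; |HN| = 8.000 ✓; ∠HNL = 82.10° ✓; |NL| = 10.50 ✓; ∠NLA = 76.00° ✓; |LA| = 32.70 ✗.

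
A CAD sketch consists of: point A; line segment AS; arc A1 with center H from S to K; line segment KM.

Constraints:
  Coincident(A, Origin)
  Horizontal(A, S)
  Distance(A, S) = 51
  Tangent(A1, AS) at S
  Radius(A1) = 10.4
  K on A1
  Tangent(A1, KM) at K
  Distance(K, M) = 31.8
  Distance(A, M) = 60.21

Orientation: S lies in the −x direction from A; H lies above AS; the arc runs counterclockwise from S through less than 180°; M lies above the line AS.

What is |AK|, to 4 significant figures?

42.08

Checks: |HK| = 10.40 ✓; ∠(HK, KM) = 90.00° ✓; |KM| = 31.80 ✓; |AM| = 60.21 ✓.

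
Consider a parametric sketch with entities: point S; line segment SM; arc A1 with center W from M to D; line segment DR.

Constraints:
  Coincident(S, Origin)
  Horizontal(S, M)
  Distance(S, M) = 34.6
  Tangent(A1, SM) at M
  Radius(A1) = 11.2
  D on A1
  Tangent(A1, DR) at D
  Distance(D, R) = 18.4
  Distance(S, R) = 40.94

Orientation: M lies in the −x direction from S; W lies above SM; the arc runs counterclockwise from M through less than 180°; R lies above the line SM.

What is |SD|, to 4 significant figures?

26.91

S is at the origin; SM is horizontal with |SM| = 34.6 and M on the −x side, so M = (-34.60, 0.000). A1 meets SM tangentially, so WM is at right angles to SM, so W = M + (0, 11.2) = (-34.60, 11.20). Since WD ⟂ DR (tangency), |WR| = √(11.2² + 18.4²) = 21.54 regardless of where D sits on A1. So R lies on both circle(S, 40.94) and circle(W, 21.54); the above-SM intersection is R = (-26.54, 31.17). D is the foot of the tangent from R: D = (-23.55, 13.02).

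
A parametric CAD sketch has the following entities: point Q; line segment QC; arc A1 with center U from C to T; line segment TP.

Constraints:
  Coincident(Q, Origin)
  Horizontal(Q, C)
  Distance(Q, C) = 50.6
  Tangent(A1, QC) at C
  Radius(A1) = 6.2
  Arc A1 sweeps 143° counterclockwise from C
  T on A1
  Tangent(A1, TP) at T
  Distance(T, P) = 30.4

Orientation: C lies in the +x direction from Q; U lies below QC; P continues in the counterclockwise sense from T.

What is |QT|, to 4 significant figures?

48.18

Q is at the origin; QC is horizontal with |QC| = 50.6 and C on the +x side, so C = (50.60, 0.000). Tangency of A1 to QC means the radius UC is perpendicular to QC, so U = C + (0, -6.2) = (50.60, -6.200). On A1, C sits at bearing 90° from U; a 143° counterclockwise sweep puts T at bearing 233°, so T = U + 6.2·(cos 233°, sin 233°) = (46.87, -11.15). Then |QT| = |T − Q| = 48.18.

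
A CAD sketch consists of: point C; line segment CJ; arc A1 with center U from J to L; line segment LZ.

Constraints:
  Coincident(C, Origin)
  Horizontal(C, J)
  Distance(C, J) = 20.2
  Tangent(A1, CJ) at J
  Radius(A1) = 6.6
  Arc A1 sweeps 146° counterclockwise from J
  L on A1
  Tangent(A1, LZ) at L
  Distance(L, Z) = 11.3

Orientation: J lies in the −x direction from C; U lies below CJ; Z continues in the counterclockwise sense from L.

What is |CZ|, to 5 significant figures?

23.433

C is at the origin; C and J share the same y with |CJ| = 20.2 and J on the −x side, so J = (-20.200, 0.0000). Tangency of A1 to CJ means the radius UJ is perpendicular to CJ, so U = J + (0, -6.6) = (-20.200, -6.6000). On A1, J sits at bearing 90° from U; a 146° counterclockwise sweep puts L at bearing 236°, so L = U + 6.6·(cos 236°, sin 236°) = (-23.891, -12.072). The tangent condition forces UL to be normal to LZ, so LZ runs along (−sin 236°, cos 236°); with |LZ| = 11.3, Z = (-14.523, -18.391). Then |CZ| = |Z − C| = 23.433.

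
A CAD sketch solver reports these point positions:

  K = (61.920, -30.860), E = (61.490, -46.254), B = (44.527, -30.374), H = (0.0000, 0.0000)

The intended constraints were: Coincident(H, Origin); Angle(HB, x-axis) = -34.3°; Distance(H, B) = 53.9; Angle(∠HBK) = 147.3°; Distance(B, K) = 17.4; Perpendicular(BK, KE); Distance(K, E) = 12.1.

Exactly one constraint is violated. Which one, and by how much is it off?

Distance(K, E) = 12.1 — off by 3.30.

H = (0.00, 0.00) ✓; HB at -34.30° ✓; |HB| = 53.90 ✓; ∠HBK = 147.3° ✓; |BK| = 17.40 ✓; ∠(BK, KE) = 90.00° ✓; |KE| = 15.40 ✗.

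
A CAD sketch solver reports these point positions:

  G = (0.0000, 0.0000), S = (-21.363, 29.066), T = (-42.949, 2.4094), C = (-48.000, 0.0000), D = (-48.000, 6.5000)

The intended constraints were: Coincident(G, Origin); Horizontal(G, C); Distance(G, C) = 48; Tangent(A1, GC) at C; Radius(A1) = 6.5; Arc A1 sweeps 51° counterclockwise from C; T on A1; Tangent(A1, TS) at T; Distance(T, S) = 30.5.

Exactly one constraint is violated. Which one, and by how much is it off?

Distance(T, S) = 30.5 — off by 3.80.

G = (0.00, 0.00) ✓; G.y = 0.00, C.y = 0.00 ✓; |GC| = 48.00 ✓; ∠(DC, CG) = 90.00° ✓; |DC| = 6.500 ✓; bearing(D→T) − bearing(D→C) = 51.00° ✓; |DT| = 6.500 ✓; ∠(DT, TS) = 90.00° ✓; |TS| = 34.30 ✗.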